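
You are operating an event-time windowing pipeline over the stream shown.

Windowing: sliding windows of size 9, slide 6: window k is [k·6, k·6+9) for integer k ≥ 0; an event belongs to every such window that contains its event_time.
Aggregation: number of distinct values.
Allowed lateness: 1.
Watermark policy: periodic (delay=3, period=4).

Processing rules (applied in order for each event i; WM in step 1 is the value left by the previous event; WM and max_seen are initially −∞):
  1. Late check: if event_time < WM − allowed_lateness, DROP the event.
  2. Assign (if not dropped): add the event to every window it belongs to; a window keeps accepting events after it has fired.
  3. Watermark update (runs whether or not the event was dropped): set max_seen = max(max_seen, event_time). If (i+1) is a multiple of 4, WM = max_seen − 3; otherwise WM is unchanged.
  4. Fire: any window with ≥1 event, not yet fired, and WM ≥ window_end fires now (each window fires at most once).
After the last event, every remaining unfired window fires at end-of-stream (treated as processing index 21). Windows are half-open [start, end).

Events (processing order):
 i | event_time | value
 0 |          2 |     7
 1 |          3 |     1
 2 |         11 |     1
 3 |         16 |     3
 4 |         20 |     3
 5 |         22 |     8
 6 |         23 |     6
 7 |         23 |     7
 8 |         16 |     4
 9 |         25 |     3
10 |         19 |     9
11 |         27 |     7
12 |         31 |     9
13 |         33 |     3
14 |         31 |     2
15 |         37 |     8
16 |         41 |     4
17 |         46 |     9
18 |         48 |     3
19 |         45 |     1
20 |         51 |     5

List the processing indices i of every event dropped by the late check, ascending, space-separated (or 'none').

8

i=0 t=2 v=7: → [0,9); WM=−∞
i=1 t=3 v=1: → [0,9); WM=−∞
i=2 t=11 v=1: → [6,15); WM=−∞
i=3 t=16 v=3: → [12,21); WM=13; [0,9) fires=2
i=4 t=20 v=3: → [18,27),[12,21); WM=13
i=5 t=22 v=8: → [18,27); WM=13
i=6 t=23 v=6: → [18,27); WM=13
i=7 t=23 v=7: → [18,27); WM=20; [6,15) fires=1
i=8 t=16 v=4: DROP (t<20-1); WM=20
i=9 t=25 v=3: → [24,33),[18,27); WM=20
i=10 t=19 v=9: → [18,27),[12,21); WM=20
i=11 t=27 v=7: → [24,33); WM=24; [12,21) fires=2
i=12 t=31 v=9: → [30,39),[24,33); WM=24
i=13 t=33 v=3: → [30,39); WM=24
i=14 t=31 v=2: → [30,39),[24,33); WM=24
i=15 t=37 v=8: → [36,45),[30,39); WM=34; [18,27) fires=5 [24,33) fires=4
i=16 t=41 v=4: → [36,45); WM=34
i=17 t=46 v=9: → [42,51); WM=34
i=18 t=48 v=3: → [48,57),[42,51); WM=34
i=19 t=45 v=1: → [42,51); WM=45; [30,39) fires=4 [36,45) fires=2
i=20 t=51 v=5: → [48,57); WM=45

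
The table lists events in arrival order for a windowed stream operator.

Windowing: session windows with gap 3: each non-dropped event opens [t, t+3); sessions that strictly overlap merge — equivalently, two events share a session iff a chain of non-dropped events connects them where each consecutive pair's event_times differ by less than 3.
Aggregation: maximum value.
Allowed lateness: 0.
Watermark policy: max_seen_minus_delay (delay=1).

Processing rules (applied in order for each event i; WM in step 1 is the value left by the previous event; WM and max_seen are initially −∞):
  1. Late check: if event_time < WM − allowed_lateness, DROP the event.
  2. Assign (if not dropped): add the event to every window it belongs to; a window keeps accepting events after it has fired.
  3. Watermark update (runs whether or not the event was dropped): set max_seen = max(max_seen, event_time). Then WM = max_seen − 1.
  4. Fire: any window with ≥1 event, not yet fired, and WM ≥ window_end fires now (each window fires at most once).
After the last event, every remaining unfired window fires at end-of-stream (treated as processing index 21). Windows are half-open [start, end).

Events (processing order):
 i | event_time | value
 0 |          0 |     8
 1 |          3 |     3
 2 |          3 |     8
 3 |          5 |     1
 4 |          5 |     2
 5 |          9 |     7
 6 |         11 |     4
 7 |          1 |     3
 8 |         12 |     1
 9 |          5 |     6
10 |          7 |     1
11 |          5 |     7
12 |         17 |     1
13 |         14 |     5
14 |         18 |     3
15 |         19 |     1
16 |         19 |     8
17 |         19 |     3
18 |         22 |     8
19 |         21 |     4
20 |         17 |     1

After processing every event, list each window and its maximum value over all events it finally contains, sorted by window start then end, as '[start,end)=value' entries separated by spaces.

[0,3)=8 [3,8)=8 [9,15)=7 [17,25)=8

i=0 t=0 v=8: → [0,3); WM=-1
i=1 t=3 v=3: → [3,6); WM=2
i=2 t=3 v=8: → [3,6); WM=2
i=3 t=5 v=1: → [3,8); WM=4
i=4 t=5 v=2: → [3,8); WM=4
i=5 t=9 v=7: → [9,12); WM=8
i=6 t=11 v=4: → [9,14); WM=10
i=7 t=1 v=3: DROP (t<10-0); WM=10
i=8 t=12 v=1: → [9,15); WM=11
i=9 t=5 v=6: DROP (t<11-0); WM=11
i=10 t=7 v=1: DROP (t<11-0); WM=11
i=11 t=5 v=7: DROP (t<11-0); WM=11
i=12 t=17 v=1: → [17,20); WM=16
i=13 t=14 v=5: DROP (t<16-0); WM=16
i=14 t=18 v=3: → [17,21); WM=17
i=15 t=19 v=1: → [17,22); WM=18
i=16 t=19 v=8: → [17,22); WM=18
i=17 t=19 v=3: → [17,22); WM=18
i=18 t=22 v=8: → [22,25); WM=21
i=19 t=21 v=4: → [17,25); WM=21
i=20 t=17 v=1: DROP (t<21-0); WM=21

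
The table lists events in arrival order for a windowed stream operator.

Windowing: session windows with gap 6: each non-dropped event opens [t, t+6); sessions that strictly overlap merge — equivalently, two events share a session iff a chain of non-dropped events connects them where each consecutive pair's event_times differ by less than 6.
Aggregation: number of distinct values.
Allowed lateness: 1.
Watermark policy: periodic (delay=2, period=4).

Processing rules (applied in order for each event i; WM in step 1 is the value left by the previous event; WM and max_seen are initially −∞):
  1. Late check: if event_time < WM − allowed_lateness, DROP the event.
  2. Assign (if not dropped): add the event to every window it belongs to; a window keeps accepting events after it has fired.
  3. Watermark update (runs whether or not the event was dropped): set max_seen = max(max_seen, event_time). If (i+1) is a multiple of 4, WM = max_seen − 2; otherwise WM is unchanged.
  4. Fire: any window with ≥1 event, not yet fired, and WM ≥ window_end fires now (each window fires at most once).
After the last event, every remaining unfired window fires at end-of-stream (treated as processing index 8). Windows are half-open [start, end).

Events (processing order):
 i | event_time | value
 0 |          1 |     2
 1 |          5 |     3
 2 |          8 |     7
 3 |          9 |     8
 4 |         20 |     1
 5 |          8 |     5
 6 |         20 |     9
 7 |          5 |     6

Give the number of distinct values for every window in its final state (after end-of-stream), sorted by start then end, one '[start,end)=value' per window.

i=0 t=1 v=2: → [1,7); WM=−∞
i=1 t=5 v=3: → [1,11); WM=−∞
i=2 t=8 v=7: → [1,14); WM=−∞
i=3 t=9 v=8: → [1,15); WM=7
i=4 t=20 v=1: → [20,26); WM=7
i=5 t=8 v=5: → [1,15); WM=7
i=6 t=20 v=9: → [20,26); WM=7
i=7 t=5 v=6: DROP (t<7-1); WM=18

[1,15)=5 [20,26)=2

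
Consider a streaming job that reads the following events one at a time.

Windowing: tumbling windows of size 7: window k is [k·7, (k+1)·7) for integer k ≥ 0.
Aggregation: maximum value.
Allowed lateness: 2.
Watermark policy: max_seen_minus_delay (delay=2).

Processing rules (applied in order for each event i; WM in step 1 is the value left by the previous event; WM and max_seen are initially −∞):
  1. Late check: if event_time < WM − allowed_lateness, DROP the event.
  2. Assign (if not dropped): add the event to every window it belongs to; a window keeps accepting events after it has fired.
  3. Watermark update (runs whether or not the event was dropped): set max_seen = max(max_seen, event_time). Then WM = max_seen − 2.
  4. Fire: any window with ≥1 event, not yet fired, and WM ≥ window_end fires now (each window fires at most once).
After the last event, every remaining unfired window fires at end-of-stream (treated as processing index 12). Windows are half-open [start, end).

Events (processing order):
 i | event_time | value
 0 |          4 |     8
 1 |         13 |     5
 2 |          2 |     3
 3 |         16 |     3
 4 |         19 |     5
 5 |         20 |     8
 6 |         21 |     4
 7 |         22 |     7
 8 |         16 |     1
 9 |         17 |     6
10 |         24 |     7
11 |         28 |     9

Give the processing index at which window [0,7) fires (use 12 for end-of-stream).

1

i=0 t=4 v=8: → [0,7); WM=2
i=1 t=13 v=5: → [7,14); WM=11; [0,7) fires=8
i=2 t=2 v=3: DROP (t<11-2); WM=11
i=3 t=16 v=3: → [14,21); WM=14; [7,14) fires=5
i=4 t=19 v=5: → [14,21); WM=17
i=5 t=20 v=8: → [14,21); WM=18
i=6 t=21 v=4: → [21,28); WM=19
i=7 t=22 v=7: → [21,28); WM=20
i=8 t=16 v=1: DROP (t<20-2); WM=20
i=9 t=17 v=6: DROP (t<20-2); WM=20
i=10 t=24 v=7: → [21,28); WM=22; [14,21) fires=8
i=11 t=28 v=9: → [28,35); WM=26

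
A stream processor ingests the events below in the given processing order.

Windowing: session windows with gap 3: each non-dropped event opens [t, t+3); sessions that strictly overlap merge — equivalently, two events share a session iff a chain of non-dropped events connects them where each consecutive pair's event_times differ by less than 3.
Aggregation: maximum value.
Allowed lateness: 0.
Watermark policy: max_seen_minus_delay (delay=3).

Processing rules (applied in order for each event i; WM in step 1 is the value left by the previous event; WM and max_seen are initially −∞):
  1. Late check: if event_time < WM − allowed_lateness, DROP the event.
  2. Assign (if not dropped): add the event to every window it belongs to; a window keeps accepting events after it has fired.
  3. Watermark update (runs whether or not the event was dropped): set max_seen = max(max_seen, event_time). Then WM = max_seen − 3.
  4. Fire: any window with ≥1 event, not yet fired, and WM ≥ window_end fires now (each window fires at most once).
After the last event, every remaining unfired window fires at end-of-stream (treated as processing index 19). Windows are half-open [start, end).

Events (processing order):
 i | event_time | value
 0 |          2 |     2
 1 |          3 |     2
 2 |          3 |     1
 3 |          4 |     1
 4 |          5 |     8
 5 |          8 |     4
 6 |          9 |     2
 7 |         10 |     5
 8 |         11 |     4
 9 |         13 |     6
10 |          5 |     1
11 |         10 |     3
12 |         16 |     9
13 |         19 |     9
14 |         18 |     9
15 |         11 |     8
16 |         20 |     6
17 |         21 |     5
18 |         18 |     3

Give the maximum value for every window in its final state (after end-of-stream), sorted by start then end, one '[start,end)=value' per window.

i=0 t=2 v=2: → [2,5); WM=-1
i=1 t=3 v=2: → [2,6); WM=0
i=2 t=3 v=1: → [2,6); WM=0
i=3 t=4 v=1: → [2,7); WM=1
i=4 t=5 v=8: → [2,8); WM=2
i=5 t=8 v=4: → [8,11); WM=5
i=6 t=9 v=2: → [8,12); WM=6
i=7 t=10 v=5: → [8,13); WM=7
i=8 t=11 v=4: → [8,14); WM=8
i=9 t=13 v=6: → [8,16); WM=10
i=10 t=5 v=1: DROP (t<10-0); WM=10
i=11 t=10 v=3: → [8,16); WM=10
i=12 t=16 v=9: → [16,19); WM=13
i=13 t=19 v=9: → [19,22); WM=16
i=14 t=18 v=9: → [16,22); WM=16
i=15 t=11 v=8: DROP (t<16-0); WM=16
i=16 t=20 v=6: → [16,23); WM=17
i=17 t=21 v=5: → [16,24); WM=18
i=18 t=18 v=3: → [16,24); WM=18

[2,8)=8 [8,16)=6 [16,24)=9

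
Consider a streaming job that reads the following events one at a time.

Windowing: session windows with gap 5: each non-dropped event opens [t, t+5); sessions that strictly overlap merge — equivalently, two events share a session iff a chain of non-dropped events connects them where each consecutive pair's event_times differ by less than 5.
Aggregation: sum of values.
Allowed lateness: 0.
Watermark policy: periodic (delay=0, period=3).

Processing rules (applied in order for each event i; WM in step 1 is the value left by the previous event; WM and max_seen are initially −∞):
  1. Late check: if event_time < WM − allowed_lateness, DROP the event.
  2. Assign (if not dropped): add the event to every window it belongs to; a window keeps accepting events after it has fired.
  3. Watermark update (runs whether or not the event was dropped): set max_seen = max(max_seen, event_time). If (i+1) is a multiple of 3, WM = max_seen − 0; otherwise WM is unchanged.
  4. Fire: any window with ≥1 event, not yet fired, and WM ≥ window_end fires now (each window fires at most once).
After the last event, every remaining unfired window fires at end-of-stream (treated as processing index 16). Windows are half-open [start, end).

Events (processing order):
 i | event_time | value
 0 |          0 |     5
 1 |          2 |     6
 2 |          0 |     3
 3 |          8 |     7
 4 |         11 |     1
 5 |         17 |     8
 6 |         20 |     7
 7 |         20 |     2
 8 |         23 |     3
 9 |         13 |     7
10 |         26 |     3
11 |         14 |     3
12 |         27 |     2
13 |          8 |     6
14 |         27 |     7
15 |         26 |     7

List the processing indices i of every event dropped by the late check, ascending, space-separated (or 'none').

9 11 13 15

i=0 t=0 v=5: → [0,5); WM=−∞
i=1 t=2 v=6: → [0,7); WM=−∞
i=2 t=0 v=3: → [0,7); WM=2
i=3 t=8 v=7: → [8,13); WM=2
i=4 t=11 v=1: → [8,16); WM=2
i=5 t=17 v=8: → [17,22); WM=17
i=6 t=20 v=7: → [17,25); WM=17
i=7 t=20 v=2: → [17,25); WM=17
i=8 t=23 v=3: → [17,28); WM=23
i=9 t=13 v=7: DROP (t<23-0); WM=23
i=10 t=26 v=3: → [17,31); WM=23
i=11 t=14 v=3: DROP (t<23-0); WM=26
i=12 t=27 v=2: → [17,32); WM=26
i=13 t=8 v=6: DROP (t<26-0); WM=26
i=14 t=27 v=7: → [17,32); WM=27
i=15 t=26 v=7: DROP (t<27-0); WM=27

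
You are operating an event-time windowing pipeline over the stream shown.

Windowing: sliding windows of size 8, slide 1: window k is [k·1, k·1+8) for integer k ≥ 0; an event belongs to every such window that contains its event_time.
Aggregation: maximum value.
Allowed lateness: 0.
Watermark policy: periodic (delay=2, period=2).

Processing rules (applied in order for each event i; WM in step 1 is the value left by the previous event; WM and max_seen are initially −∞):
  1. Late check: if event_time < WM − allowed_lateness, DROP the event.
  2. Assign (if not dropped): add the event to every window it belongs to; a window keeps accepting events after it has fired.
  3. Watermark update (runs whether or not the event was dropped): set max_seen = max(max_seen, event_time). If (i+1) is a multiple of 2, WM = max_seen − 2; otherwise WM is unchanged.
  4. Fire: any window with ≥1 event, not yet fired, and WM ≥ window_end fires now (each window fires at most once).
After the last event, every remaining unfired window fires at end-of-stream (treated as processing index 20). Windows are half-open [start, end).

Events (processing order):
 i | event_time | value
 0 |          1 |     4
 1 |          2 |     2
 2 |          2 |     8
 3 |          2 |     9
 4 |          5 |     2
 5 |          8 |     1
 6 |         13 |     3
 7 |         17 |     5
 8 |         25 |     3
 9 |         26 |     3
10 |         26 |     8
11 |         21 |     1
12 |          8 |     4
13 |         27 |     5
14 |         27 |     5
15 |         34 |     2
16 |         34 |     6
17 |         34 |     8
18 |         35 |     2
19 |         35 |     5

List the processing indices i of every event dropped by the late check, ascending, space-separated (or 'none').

i=0 t=1 v=4: → [1,9),[0,8); WM=−∞
i=1 t=2 v=2: → [2,10),[1,9),[0,8); WM=0
i=2 t=2 v=8: → [2,10),[1,9),[0,8); WM=0
i=3 t=2 v=9: → [2,10),[1,9),[0,8); WM=0
i=4 t=5 v=2: → [5,13),[4,12),[3,11),[2,10),[1,9),[0,8); WM=0
i=5 t=8 v=1: → [8,16),[7,15),[6,14),[5,13),[4,12),[3,11),[2,10),[1,9); WM=6
i=6 t=13 v=3: → [13,21),[12,20),[11,19),[10,18),[9,17),[8,16),[7,15),[6,14); WM=6
i=7 t=17 v=5: → [17,25),[16,24),[15,23),[14,22),[13,21),[12,20),[11,19),[10,18); WM=15; [0,8) fires=9 [1,9) fires=9 [2,10) fires=9 [3,11) fires=2 [4,12) fires=2 [5,13) fires=2 [6,14) fires=3 [7,15) fires=3
i=8 t=25 v=3: → [25,33),[24,32),[23,31),[22,30),[21,29),[20,28),[19,27),[18,26); WM=15
i=9 t=26 v=3: → [26,34),[25,33),[24,32),[23,31),[22,30),[21,29),[20,28),[19,27); WM=24; [8,16) fires=3 [9,17) fires=3 [10,18) fires=5 [11,19) fires=5 [12,20) fires=5 [13,21) fires=5 [14,22) fires=5 [15,23) fires=5 [16,24) fires=5
i=10 t=26 v=8: → [26,34),[25,33),[24,32),[23,31),[22,30),[21,29),[20,28),[19,27); WM=24
i=11 t=21 v=1: DROP (t<24-0); WM=24
i=12 t=8 v=4: DROP (t<24-0); WM=24
i=13 t=27 v=5: → [27,35),[26,34),[25,33),[24,32),[23,31),[22,30),[21,29),[20,28); WM=25; [17,25) fires=5
i=14 t=27 v=5: → [27,35),[26,34),[25,33),[24,32),[23,31),[22,30),[21,29),[20,28); WM=25
i=15 t=34 v=2: → [34,42),[33,41),[32,40),[31,39),[30,38),[29,37),[28,36),[27,35); WM=32; [18,26) fires=3 [19,27) fires=8 [20,28) fires=8 [21,29) fires=8 [22,30) fires=8 [23,31) fires=8 [24,32) fires=8
i=16 t=34 v=6: → [34,42),[33,41),[32,40),[31,39),[30,38),[29,37),[28,36),[27,35); WM=32
i=17 t=34 v=8: → [34,42),[33,41),[32,40),[31,39),[30,38),[29,37),[28,36),[27,35); WM=32
i=18 t=35 v=2: → [35,43),[34,42),[33,41),[32,40),[31,39),[30,38),[29,37),[28,36); WM=32
i=19 t=35 v=5: → [35,43),[34,42),[33,41),[32,40),[31,39),[30,38),[29,37),[28,36); WM=33; [25,33) fires=8

11 12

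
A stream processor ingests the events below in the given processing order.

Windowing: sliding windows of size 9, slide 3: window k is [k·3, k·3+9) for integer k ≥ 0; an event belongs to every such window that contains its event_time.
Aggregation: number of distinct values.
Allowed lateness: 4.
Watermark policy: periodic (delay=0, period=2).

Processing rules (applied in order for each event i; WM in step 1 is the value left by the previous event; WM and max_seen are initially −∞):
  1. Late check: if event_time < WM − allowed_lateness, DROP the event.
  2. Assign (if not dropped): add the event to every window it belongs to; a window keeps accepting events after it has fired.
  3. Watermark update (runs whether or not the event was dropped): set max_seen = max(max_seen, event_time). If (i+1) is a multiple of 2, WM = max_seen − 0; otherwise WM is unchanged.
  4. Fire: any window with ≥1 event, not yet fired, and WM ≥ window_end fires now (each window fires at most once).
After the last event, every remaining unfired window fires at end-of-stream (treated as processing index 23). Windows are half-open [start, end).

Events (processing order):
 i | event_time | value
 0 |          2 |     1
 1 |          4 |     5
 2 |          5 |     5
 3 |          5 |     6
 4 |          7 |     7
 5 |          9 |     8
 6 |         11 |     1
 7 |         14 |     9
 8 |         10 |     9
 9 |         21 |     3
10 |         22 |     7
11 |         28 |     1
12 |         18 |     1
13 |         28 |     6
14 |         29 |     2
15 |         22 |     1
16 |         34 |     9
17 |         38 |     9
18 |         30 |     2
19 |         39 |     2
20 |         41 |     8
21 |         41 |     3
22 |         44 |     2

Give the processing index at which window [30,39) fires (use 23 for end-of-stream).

i=0 t=2 v=1: → [0,9); WM=−∞
i=1 t=4 v=5: → [3,12),[0,9); WM=4
i=2 t=5 v=5: → [3,12),[0,9); WM=4
i=3 t=5 v=6: → [3,12),[0,9); WM=5
i=4 t=7 v=7: → [6,15),[3,12),[0,9); WM=5
i=5 t=9 v=8: → [9,18),[6,15),[3,12); WM=9; [0,9) fires=4
i=6 t=11 v=1: → [9,18),[6,15),[3,12); WM=9
i=7 t=14 v=9: → [12,21),[9,18),[6,15); WM=14; [3,12) fires=5
i=8 t=10 v=9: → [9,18),[6,15),[3,12); WM=14
i=9 t=21 v=3: → [21,30),[18,27),[15,24); WM=21; [6,15) fires=4 [9,18) fires=3 [12,21) fires=1
i=10 t=22 v=7: → [21,30),[18,27),[15,24); WM=21
i=11 t=28 v=1: → [27,36),[24,33),[21,30); WM=28; [15,24) fires=2 [18,27) fires=2
i=12 t=18 v=1: DROP (t<28-4); WM=28
i=13 t=28 v=6: → [27,36),[24,33),[21,30); WM=28
i=14 t=29 v=2: → [27,36),[24,33),[21,30); WM=28
i=15 t=22 v=1: DROP (t<28-4); WM=29
i=16 t=34 v=9: → [33,42),[30,39),[27,36); WM=29
i=17 t=38 v=9: → [36,45),[33,42),[30,39); WM=38; [21,30) fires=5 [24,33) fires=3 [27,36) fires=4
i=18 t=30 v=2: DROP (t<38-4); WM=38
i=19 t=39 v=2: → [39,48),[36,45),[33,42); WM=39; [30,39) fires=1
i=20 t=41 v=8: → [39,48),[36,45),[33,42); WM=39
i=21 t=41 v=3: → [39,48),[36,45),[33,42); WM=41
i=22 t=44 v=2: → [42,51),[39,48),[36,45); WM=41

19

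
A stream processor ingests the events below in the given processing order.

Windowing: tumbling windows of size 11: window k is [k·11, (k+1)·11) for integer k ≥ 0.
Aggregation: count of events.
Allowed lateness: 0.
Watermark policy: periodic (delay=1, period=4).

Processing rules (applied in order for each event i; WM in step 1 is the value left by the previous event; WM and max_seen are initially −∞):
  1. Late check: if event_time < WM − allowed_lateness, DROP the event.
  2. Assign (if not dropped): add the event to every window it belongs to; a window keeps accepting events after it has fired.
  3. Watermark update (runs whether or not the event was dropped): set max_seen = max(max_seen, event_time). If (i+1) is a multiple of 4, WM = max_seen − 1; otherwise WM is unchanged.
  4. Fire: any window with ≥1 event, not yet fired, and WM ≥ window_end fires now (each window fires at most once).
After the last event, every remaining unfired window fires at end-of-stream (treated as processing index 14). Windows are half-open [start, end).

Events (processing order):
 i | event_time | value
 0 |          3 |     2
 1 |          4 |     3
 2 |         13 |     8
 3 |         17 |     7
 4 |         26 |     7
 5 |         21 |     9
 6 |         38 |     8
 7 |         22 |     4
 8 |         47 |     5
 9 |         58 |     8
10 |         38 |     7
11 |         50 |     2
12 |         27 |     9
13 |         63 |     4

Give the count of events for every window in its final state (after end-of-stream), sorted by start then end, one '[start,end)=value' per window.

i=0 t=3 v=2: → [0,11); WM=−∞
i=1 t=4 v=3: → [0,11); WM=−∞
i=2 t=13 v=8: → [11,22); WM=−∞
i=3 t=17 v=7: → [11,22); WM=16; [0,11) fires=2
i=4 t=26 v=7: → [22,33); WM=16
i=5 t=21 v=9: → [11,22); WM=16
i=6 t=38 v=8: → [33,44); WM=16
i=7 t=22 v=4: → [22,33); WM=37; [11,22) fires=3 [22,33) fires=2
i=8 t=47 v=5: → [44,55); WM=37
i=9 t=58 v=8: → [55,66); WM=37
i=10 t=38 v=7: → [33,44); WM=37
i=11 t=50 v=2: → [44,55); WM=57; [33,44) fires=2 [44,55) fires=2
i=12 t=27 v=9: DROP (t<57-0); WM=57
i=13 t=63 v=4: → [55,66); WM=57

[0,11)=2 [11,22)=3 [22,33)=2 [33,44)=2 [44,55)=2 [55,66)=2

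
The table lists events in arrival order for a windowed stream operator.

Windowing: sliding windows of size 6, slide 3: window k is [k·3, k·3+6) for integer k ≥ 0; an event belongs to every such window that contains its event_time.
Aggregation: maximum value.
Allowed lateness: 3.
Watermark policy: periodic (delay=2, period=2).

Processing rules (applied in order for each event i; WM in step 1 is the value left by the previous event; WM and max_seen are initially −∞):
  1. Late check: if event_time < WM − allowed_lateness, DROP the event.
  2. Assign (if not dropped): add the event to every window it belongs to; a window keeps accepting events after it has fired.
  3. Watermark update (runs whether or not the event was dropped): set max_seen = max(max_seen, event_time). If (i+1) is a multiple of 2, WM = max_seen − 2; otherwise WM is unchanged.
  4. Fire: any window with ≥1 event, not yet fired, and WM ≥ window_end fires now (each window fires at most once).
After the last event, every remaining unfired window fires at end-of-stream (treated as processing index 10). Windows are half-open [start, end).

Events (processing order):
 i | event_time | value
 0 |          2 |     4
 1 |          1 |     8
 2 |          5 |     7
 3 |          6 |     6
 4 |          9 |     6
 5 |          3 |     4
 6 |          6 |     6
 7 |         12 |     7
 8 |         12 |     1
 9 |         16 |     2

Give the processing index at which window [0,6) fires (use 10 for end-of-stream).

i=0 t=2 v=4: → [0,6); WM=−∞
i=1 t=1 v=8: → [0,6); WM=0
i=2 t=5 v=7: → [3,9),[0,6); WM=0
i=3 t=6 v=6: → [6,12),[3,9); WM=4
i=4 t=9 v=6: → [9,15),[6,12); WM=4
i=5 t=3 v=4: → [3,9),[0,6); WM=7; [0,6) fires=8
i=6 t=6 v=6: → [6,12),[3,9); WM=7
i=7 t=12 v=7: → [12,18),[9,15); WM=10; [3,9) fires=7
i=8 t=12 v=1: → [12,18),[9,15); WM=10
i=9 t=16 v=2: → [15,21),[12,18); WM=14; [6,12) fires=6

5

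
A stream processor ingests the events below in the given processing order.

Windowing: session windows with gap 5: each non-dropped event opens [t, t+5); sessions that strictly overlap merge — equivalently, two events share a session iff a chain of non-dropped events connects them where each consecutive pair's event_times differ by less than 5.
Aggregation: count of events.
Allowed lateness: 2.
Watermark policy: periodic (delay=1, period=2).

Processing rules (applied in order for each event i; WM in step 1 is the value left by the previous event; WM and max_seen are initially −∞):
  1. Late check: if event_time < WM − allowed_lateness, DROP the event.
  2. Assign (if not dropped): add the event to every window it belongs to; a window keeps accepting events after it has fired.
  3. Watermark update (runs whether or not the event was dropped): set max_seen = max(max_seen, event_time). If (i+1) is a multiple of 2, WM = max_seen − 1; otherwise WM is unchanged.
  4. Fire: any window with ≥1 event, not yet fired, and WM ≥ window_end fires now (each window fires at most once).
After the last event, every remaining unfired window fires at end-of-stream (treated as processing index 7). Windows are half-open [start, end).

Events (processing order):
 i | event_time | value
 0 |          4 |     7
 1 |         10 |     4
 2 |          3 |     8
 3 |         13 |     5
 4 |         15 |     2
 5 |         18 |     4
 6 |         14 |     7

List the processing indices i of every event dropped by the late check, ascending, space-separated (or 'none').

2 6

i=0 t=4 v=7: → [4,9); WM=−∞
i=1 t=10 v=4: → [10,15); WM=9
i=2 t=3 v=8: DROP (t<9-2); WM=9
i=3 t=13 v=5: → [10,18); WM=12
i=4 t=15 v=2: → [10,20); WM=12
i=5 t=18 v=4: → [10,23); WM=17
i=6 t=14 v=7: DROP (t<17-2); WM=17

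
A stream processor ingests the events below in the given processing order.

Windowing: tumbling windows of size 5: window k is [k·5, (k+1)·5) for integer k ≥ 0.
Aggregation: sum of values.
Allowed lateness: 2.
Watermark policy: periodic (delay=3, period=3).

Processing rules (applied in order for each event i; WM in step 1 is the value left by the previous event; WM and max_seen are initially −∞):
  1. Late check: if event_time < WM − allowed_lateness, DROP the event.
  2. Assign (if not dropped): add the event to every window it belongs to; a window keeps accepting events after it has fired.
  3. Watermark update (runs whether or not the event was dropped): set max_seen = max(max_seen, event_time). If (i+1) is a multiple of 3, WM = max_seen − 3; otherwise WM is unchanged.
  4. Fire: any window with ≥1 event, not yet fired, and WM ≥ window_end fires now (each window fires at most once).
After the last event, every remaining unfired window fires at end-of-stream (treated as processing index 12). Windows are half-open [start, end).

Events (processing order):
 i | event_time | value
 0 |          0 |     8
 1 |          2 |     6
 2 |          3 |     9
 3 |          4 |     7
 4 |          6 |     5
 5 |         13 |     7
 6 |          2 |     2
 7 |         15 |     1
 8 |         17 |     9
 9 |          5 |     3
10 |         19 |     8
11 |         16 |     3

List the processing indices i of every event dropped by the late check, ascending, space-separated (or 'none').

6 9

i=0 t=0 v=8: → [0,5); WM=−∞
i=1 t=2 v=6: → [0,5); WM=−∞
i=2 t=3 v=9: → [0,5); WM=0
i=3 t=4 v=7: → [0,5); WM=0
i=4 t=6 v=5: → [5,10); WM=0
i=5 t=13 v=7: → [10,15); WM=10; [0,5) fires=30 [5,10) fires=5
i=6 t=2 v=2: DROP (t<10-2); WM=10
i=7 t=15 v=1: → [15,20); WM=10
i=8 t=17 v=9: → [15,20); WM=14
i=9 t=5 v=3: DROP (t<14-2); WM=14
i=10 t=19 v=8: → [15,20); WM=14
i=11 t=16 v=3: → [15,20); WM=16; [10,15) fires=7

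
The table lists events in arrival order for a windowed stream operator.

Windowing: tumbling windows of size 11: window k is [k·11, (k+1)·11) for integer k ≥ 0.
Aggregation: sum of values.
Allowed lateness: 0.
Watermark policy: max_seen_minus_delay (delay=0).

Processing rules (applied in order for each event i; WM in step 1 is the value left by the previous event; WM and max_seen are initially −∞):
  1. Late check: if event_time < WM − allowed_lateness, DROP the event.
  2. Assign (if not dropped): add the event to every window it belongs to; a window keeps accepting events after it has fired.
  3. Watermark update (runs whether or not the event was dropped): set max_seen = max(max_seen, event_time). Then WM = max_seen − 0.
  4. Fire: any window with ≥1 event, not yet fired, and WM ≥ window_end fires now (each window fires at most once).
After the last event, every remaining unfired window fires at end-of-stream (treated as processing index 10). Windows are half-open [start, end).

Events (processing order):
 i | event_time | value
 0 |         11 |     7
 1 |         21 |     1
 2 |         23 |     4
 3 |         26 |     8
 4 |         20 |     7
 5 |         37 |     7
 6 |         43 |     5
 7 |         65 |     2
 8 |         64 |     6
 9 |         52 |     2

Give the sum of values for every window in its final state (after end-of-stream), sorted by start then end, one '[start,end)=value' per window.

[11,22)=8 [22,33)=12 [33,44)=12 [55,66)=2

i=0 t=11 v=7: → [11,22); WM=11
i=1 t=21 v=1: → [11,22); WM=21
i=2 t=23 v=4: → [22,33); WM=23; [11,22) fires=8
i=3 t=26 v=8: → [22,33); WM=26
i=4 t=20 v=7: DROP (t<26-0); WM=26
i=5 t=37 v=7: → [33,44); WM=37; [22,33) fires=12
i=6 t=43 v=5: → [33,44); WM=43
i=7 t=65 v=2: → [55,66); WM=65; [33,44) fires=12
i=8 t=64 v=6: DROP (t<65-0); WM=65
i=9 t=52 v=2: DROP (t<65-0); WM=65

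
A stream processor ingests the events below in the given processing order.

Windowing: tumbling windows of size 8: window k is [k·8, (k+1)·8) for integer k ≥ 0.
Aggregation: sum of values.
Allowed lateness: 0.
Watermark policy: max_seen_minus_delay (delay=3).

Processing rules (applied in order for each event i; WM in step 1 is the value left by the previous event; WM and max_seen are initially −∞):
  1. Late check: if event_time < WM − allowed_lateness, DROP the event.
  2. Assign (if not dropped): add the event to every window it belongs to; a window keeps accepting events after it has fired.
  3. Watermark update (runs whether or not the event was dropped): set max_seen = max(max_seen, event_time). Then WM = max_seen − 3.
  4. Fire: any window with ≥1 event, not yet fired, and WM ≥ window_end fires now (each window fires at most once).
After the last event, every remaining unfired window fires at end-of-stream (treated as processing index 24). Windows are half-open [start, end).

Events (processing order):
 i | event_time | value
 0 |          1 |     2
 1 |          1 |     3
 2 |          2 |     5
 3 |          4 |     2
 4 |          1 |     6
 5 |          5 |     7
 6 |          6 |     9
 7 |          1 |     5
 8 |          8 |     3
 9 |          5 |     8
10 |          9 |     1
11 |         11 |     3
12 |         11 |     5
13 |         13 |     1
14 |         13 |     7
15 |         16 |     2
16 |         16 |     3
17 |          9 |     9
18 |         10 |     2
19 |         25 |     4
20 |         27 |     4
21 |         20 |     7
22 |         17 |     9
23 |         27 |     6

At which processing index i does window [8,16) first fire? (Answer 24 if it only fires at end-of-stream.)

19

i=0 t=1 v=2: → [0,8); WM=-2
i=1 t=1 v=3: → [0,8); WM=-2
i=2 t=2 v=5: → [0,8); WM=-1
i=3 t=4 v=2: → [0,8); WM=1
i=4 t=1 v=6: → [0,8); WM=1
i=5 t=5 v=7: → [0,8); WM=2
i=6 t=6 v=9: → [0,8); WM=3
i=7 t=1 v=5: DROP (t<3-0); WM=3
i=8 t=8 v=3: → [8,16); WM=5
i=9 t=5 v=8: → [0,8); WM=5
i=10 t=9 v=1: → [8,16); WM=6
i=11 t=11 v=3: → [8,16); WM=8; [0,8) fires=42
i=12 t=11 v=5: → [8,16); WM=8
i=13 t=13 v=1: → [8,16); WM=10
i=14 t=13 v=7: → [8,16); WM=10
i=15 t=16 v=2: → [16,24); WM=13
i=16 t=16 v=3: → [16,24); WM=13
i=17 t=9 v=9: DROP (t<13-0); WM=13
i=18 t=10 v=2: DROP (t<13-0); WM=13
i=19 t=25 v=4: → [24,32); WM=22; [8,16) fires=20
i=20 t=27 v=4: → [24,32); WM=24; [16,24) fires=5
i=21 t=20 v=7: DROP (t<24-0); WM=24
i=22 t=17 v=9: DROP (t<24-0); WM=24
i=23 t=27 v=6: → [24,32); WM=24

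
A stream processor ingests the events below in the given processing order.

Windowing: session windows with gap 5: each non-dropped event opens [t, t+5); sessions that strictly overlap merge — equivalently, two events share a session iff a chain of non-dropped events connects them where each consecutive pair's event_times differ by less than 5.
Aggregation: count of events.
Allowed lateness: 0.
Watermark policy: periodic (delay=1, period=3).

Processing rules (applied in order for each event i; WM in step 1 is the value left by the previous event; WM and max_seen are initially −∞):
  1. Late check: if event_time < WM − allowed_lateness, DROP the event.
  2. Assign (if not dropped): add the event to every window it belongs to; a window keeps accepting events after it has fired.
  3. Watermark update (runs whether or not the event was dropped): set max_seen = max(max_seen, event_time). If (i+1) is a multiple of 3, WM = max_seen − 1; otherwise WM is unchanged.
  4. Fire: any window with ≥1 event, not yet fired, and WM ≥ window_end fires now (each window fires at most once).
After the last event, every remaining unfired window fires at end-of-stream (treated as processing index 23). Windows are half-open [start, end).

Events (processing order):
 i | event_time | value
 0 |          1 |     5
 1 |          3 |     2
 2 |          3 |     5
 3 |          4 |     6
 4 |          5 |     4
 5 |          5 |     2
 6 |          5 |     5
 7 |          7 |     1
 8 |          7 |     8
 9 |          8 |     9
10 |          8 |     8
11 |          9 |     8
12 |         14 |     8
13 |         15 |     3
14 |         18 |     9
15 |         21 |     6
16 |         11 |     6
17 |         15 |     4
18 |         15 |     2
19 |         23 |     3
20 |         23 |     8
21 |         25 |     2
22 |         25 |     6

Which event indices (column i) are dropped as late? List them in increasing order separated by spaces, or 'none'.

i=0 t=1 v=5: → [1,6); WM=−∞
i=1 t=3 v=2: → [1,8); WM=−∞
i=2 t=3 v=5: → [1,8); WM=2
i=3 t=4 v=6: → [1,9); WM=2
i=4 t=5 v=4: → [1,10); WM=2
i=5 t=5 v=2: → [1,10); WM=4
i=6 t=5 v=5: → [1,10); WM=4
i=7 t=7 v=1: → [1,12); WM=4
i=8 t=7 v=8: → [1,12); WM=6
i=9 t=8 v=9: → [1,13); WM=6
i=10 t=8 v=8: → [1,13); WM=6
i=11 t=9 v=8: → [1,14); WM=8
i=12 t=14 v=8: → [14,19); WM=8
i=13 t=15 v=3: → [14,20); WM=8
i=14 t=18 v=9: → [14,23); WM=17
i=15 t=21 v=6: → [14,26); WM=17
i=16 t=11 v=6: DROP (t<17-0); WM=17
i=17 t=15 v=4: DROP (t<17-0); WM=20
i=18 t=15 v=2: DROP (t<20-0); WM=20
i=19 t=23 v=3: → [14,28); WM=20
i=20 t=23 v=8: → [14,28); WM=22
i=21 t=25 v=2: → [14,30); WM=22
i=22 t=25 v=6: → [14,30); WM=22

16 17 18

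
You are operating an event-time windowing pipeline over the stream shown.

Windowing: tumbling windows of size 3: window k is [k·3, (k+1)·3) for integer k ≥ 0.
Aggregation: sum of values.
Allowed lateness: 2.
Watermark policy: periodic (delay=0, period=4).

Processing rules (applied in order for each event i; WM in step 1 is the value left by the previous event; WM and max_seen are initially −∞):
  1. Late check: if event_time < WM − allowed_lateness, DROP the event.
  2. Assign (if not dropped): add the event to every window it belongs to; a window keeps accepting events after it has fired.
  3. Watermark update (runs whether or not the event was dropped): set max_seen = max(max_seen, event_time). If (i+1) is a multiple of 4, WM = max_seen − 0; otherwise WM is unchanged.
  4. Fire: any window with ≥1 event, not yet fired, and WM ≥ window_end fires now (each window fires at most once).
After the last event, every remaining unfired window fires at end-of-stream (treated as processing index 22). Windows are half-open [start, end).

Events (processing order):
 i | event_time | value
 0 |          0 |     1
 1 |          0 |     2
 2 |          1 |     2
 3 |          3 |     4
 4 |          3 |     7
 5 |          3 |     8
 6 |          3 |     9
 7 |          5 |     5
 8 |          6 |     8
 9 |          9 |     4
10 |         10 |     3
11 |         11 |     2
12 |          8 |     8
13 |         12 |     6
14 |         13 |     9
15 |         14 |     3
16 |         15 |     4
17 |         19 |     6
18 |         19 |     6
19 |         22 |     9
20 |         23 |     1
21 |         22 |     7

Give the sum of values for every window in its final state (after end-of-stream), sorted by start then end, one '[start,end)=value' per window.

i=0 t=0 v=1: → [0,3); WM=−∞
i=1 t=0 v=2: → [0,3); WM=−∞
i=2 t=1 v=2: → [0,3); WM=−∞
i=3 t=3 v=4: → [3,6); WM=3; [0,3) fires=5
i=4 t=3 v=7: → [3,6); WM=3
i=5 t=3 v=8: → [3,6); WM=3
i=6 t=3 v=9: → [3,6); WM=3
i=7 t=5 v=5: → [3,6); WM=5
i=8 t=6 v=8: → [6,9); WM=5
i=9 t=9 v=4: → [9,12); WM=5
i=10 t=10 v=3: → [9,12); WM=5
i=11 t=11 v=2: → [9,12); WM=11; [3,6) fires=33 [6,9) fires=8
i=12 t=8 v=8: DROP (t<11-2); WM=11
i=13 t=12 v=6: → [12,15); WM=11
i=14 t=13 v=9: → [12,15); WM=11
i=15 t=14 v=3: → [12,15); WM=14; [9,12) fires=9
i=16 t=15 v=4: → [15,18); WM=14
i=17 t=19 v=6: → [18,21); WM=14
i=18 t=19 v=6: → [18,21); WM=14
i=19 t=22 v=9: → [21,24); WM=22; [12,15) fires=18 [15,18) fires=4 [18,21) fires=12
i=20 t=23 v=1: → [21,24); WM=22
i=21 t=22 v=7: → [21,24); WM=22

[0,3)=5 [3,6)=33 [6,9)=8 [9,12)=9 [12,15)=18 [15,18)=4 [18,21)=12 [21,24)=17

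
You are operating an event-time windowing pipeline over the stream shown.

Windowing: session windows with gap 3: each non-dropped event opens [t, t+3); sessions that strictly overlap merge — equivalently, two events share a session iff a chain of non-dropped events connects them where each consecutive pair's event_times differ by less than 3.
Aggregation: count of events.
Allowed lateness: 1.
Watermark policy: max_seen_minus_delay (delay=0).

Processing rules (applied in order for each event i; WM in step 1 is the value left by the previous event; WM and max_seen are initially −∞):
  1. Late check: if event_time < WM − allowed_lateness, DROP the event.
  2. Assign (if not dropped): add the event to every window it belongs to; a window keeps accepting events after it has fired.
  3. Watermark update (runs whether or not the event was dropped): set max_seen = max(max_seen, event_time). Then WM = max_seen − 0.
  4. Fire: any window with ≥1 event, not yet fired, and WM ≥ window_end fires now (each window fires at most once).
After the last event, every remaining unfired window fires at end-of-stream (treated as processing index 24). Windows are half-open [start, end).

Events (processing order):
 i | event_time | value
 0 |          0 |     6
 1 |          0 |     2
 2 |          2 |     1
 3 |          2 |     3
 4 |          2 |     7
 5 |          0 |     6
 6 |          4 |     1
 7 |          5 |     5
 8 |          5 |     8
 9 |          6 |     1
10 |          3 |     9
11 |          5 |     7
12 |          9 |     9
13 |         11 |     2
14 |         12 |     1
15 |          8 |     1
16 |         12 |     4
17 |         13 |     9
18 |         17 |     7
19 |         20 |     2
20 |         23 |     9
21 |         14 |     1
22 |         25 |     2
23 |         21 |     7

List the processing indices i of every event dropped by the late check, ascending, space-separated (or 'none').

5 10 15 21 23

i=0 t=0 v=6: → [0,3); WM=0
i=1 t=0 v=2: → [0,3); WM=0
i=2 t=2 v=1: → [0,5); WM=2
i=3 t=2 v=3: → [0,5); WM=2
i=4 t=2 v=7: → [0,5); WM=2
i=5 t=0 v=6: DROP (t<2-1); WM=2
i=6 t=4 v=1: → [0,7); WM=4
i=7 t=5 v=5: → [0,8); WM=5
i=8 t=5 v=8: → [0,8); WM=5
i=9 t=6 v=1: → [0,9); WM=6
i=10 t=3 v=9: DROP (t<6-1); WM=6
i=11 t=5 v=7: → [0,9); WM=6
i=12 t=9 v=9: → [9,12); WM=9
i=13 t=11 v=2: → [9,14); WM=11
i=14 t=12 v=1: → [9,15); WM=12
i=15 t=8 v=1: DROP (t<12-1); WM=12
i=16 t=12 v=4: → [9,15); WM=12
i=17 t=13 v=9: → [9,16); WM=13
i=18 t=17 v=7: → [17,20); WM=17
i=19 t=20 v=2: → [20,23); WM=20
i=20 t=23 v=9: → [23,26); WM=23
i=21 t=14 v=1: DROP (t<23-1); WM=23
i=22 t=25 v=2: → [23,28); WM=25
i=23 t=21 v=7: DROP (t<25-1); WM=25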